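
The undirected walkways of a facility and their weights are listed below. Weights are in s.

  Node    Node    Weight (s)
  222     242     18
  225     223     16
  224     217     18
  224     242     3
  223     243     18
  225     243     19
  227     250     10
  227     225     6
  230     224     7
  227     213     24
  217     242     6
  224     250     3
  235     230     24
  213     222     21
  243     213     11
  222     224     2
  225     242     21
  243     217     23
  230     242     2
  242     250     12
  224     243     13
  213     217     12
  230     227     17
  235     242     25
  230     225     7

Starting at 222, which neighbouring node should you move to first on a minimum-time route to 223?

Compare a few routes:
222 - 224 - 242 - 230 - 225 - 223: 2+3+2+7+16 = 30
222 - 224 - 230 - 225 - 223: 2+7+7+16 = 32
222 - 224 - 243 - 223: 2+13+18 = 33
Cheapest is 222 - 224 - 242 - 230 - 225 - 223 at 30 s.
So from 222 the first move is to 224.

224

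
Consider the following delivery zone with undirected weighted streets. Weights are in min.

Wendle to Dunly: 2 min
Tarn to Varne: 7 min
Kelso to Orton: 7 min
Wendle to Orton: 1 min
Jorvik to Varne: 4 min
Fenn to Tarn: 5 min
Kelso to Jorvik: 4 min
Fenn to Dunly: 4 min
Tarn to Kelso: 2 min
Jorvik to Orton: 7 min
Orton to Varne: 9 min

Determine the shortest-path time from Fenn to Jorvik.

11 min

Candidate routes:
Fenn → Dunly → Wendle → Orton → Jorvik: 4+2+1+7 = 14
Fenn → Tarn → Kelso → Jorvik: 5+2+4 = 11
Cheapest is Fenn → Tarn → Kelso → Jorvik at 11 min.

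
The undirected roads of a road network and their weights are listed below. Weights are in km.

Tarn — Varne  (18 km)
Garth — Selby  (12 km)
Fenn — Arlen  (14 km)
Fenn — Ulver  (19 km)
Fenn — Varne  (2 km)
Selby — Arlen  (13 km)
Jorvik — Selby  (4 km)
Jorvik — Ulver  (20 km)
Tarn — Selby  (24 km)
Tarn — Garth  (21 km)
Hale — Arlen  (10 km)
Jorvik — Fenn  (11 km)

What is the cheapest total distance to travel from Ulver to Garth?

Candidate routes:
Ulver - Fenn - Jorvik - Selby - Garth: 19+11+4+12 = 46
Ulver - Jorvik - Selby - Garth: 20+4+12 = 36
Ulver - Fenn - Arlen - Selby - Garth: 19+14+13+12 = 58
Cheapest is Ulver - Jorvik - Selby - Garth at 36 km.

36 km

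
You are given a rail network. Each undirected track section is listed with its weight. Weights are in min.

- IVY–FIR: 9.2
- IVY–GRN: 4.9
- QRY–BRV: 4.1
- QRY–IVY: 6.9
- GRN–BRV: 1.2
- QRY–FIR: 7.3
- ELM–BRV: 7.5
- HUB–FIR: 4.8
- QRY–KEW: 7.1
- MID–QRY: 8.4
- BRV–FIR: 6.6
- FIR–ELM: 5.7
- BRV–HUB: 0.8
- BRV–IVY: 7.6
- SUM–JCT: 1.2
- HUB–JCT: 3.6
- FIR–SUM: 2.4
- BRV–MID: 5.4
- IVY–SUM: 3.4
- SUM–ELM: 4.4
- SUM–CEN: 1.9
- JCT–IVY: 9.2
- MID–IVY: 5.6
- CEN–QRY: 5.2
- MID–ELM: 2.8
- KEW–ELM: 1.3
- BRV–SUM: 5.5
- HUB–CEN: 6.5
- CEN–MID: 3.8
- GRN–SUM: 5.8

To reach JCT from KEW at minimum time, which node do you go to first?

Compare a few routes:
KEW–ELM–FIR–SUM–JCT: 1.3+5.7+2.4+1.2 = 10.6
KEW–ELM–MID–CEN–SUM–JCT: 1.3+2.8+3.8+1.9+1.2 = 11
KEW–ELM–BRV–HUB–JCT: 1.3+7.5+0.8+3.6 = 13.2
KEW–ELM–SUM–JCT: 1.3+4.4+1.2 = 6.9
Cheapest is KEW–ELM–SUM–JCT at 6.9 min.
So from KEW the first move is to ELM.

ELM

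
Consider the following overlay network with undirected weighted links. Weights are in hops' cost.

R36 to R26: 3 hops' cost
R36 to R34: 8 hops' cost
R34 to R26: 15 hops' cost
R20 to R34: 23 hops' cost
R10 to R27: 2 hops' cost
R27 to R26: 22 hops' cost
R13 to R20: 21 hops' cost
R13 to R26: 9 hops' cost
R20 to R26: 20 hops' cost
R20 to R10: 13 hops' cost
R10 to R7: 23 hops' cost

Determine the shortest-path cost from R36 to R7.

Shortest distances from R36:
R36: 0
R26: 3  (via R36)
R34: 8  (via R36)
R13: 12  (via R26)
R20: 23  (via R26)
R27: 25  (via R26)
R10: 27  (via R27)
R7: 50  (via R10)
Shortest route: R36–R26–R27–R10–R7 = 50 hops' cost.

50 hops' cost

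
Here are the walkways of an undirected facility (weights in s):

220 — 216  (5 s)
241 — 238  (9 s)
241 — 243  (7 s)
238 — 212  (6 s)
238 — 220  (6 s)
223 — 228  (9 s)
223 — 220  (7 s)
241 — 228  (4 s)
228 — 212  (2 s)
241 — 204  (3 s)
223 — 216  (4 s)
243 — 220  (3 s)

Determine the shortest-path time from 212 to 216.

Running Dijkstra from 212:
212: 0
228: 2  (via 212)
241: 6  (via 228)
238: 6  (via 212)
204: 9  (via 241)
223: 11  (via 228)
220: 12  (via 238)
243: 13  (via 241)
216: 15  (via 223)
Shortest route: 212–228–223–216 = 15 s.

15 s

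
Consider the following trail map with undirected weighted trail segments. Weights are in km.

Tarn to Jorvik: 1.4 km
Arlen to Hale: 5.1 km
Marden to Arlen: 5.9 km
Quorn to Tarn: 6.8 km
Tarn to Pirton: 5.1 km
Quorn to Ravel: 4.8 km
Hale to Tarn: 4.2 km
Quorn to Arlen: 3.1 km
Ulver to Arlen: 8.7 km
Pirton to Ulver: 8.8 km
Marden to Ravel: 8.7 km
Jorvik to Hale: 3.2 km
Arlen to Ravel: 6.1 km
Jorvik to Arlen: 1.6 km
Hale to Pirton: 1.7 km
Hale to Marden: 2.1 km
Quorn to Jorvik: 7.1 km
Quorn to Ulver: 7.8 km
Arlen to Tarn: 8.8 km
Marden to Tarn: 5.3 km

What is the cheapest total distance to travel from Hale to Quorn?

7.9 km

Settle nodes by increasing distance from Hale:
Hale: 0
Pirton: 1.7  (via Hale)
Marden: 2.1  (via Hale)
Jorvik: 3.2  (via Hale)
Tarn: 4.2  (via Hale)
Arlen: 4.8  (via Jorvik)
Quorn: 7.9  (via Arlen)
Shortest route: Hale–Jorvik–Arlen–Quorn = 7.9 km.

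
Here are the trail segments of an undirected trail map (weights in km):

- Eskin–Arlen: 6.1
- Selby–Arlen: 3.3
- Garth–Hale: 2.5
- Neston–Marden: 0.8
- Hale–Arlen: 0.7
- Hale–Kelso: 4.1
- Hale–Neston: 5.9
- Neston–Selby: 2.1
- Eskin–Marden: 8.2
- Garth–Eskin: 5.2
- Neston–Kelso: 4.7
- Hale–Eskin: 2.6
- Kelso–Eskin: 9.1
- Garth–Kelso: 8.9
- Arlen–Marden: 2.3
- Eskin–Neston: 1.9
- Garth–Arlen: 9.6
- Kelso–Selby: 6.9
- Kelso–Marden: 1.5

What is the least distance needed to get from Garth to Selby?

Shortest distances from Garth:
Garth: 0
Hale: 2.5  (via Garth)
Arlen: 3.2  (via Hale)
Eskin: 5.1  (via Hale)
Marden: 5.5  (via Arlen)
Neston: 6.3  (via Marden)
Selby: 6.5  (via Arlen)
Shortest route: Garth → Hale → Arlen → Selby = 6.5 km.

6.5 km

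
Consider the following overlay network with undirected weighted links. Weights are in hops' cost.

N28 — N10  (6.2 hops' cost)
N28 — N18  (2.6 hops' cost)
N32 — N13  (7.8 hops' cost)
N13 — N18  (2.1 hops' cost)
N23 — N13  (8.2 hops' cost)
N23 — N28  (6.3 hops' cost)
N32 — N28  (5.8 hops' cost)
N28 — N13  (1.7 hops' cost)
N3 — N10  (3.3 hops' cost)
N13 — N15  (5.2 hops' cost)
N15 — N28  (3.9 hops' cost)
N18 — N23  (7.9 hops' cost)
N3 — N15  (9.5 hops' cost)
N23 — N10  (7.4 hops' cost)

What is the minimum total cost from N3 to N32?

Running Dijkstra from N3:
N3: 0
N10: 3.3  (via N3)
N15: 9.5  (via N3)
N28: 9.5  (via N10)
N23: 10.7  (via N10)
N13: 11.2  (via N28)
N18: 12.1  (via N28)
N32: 15.3  (via N28)
Shortest route: N3 → N10 → N28 → N32 = 15.3 hops' cost.

15.3 hops' cost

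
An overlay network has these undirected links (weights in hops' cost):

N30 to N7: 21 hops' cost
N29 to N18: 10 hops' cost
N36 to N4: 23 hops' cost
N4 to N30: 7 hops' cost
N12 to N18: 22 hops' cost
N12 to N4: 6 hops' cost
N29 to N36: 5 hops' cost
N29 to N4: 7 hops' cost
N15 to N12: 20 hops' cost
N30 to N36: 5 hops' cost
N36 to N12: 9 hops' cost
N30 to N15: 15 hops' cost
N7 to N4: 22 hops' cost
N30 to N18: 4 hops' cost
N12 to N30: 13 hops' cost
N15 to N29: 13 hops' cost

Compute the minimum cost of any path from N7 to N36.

Candidate routes:
N7 → N4 → N29 → N36: 22+7+5 = 34
N7 → N30 → N36: 21+5 = 26
N7 → N4 → N30 → N36: 22+7+5 = 34
Cheapest is N7 → N30 → N36 at 26 hops' cost.

26 hops' cost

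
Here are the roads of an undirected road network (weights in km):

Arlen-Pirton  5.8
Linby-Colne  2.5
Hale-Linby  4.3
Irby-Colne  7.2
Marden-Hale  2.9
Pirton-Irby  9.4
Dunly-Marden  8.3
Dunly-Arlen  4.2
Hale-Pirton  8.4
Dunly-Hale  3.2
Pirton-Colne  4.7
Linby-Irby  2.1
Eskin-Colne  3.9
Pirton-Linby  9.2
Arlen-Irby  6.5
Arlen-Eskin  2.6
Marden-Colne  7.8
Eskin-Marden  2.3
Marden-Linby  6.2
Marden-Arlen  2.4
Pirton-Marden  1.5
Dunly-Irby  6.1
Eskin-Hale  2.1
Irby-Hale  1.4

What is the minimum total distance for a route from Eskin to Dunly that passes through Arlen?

6.8 km

Best Eskin to Arlen: Eskin → Arlen costing 2.6
Shortest Arlen→Dunly: Arlen → Dunly = 4.2
Total via Arlen: 2.6 + 4.2 = 6.8 km.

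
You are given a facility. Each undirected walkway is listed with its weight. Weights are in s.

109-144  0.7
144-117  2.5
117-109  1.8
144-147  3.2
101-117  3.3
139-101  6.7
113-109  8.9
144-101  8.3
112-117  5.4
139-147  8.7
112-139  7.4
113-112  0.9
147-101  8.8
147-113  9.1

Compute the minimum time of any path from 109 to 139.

11.8 s

Shortest distances from 109:
109: 0
144: 0.7  (via 109)
117: 1.8  (via 109)
147: 3.9  (via 144)
101: 5.1  (via 117)
112: 7.2  (via 117)
113: 8.1  (via 112)
139: 11.8  (via 101)
Shortest route: 109–117–101–139 = 11.8 s.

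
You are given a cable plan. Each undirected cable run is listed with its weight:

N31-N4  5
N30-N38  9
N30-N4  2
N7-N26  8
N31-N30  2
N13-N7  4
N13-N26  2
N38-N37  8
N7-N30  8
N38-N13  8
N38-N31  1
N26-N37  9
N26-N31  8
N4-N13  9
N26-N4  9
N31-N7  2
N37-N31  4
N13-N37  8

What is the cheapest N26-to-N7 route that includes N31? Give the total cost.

Shortest N26→N31: N26–N31 = 8
Shortest N31→N7: N31–N7 = 2
Total via N31: 8 + 2 = 10.

10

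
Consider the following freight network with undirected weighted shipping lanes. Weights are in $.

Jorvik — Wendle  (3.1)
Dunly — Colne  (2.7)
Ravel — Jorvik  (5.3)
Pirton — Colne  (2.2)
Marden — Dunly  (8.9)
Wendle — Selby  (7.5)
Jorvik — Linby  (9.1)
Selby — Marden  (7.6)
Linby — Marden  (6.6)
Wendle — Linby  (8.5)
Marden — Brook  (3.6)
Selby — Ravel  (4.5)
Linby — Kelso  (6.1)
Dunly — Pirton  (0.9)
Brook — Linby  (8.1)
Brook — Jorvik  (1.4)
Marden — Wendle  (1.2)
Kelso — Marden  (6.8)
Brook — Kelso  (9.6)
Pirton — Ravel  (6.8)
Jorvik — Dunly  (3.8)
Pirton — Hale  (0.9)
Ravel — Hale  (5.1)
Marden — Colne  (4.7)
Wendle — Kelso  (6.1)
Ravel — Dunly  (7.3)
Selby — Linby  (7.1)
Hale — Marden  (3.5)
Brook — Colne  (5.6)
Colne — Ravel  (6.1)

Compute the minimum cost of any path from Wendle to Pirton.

$5.6

Running Dijkstra from Wendle:
Wendle: 0
Marden: 1.2  (via Wendle)
Jorvik: 3.1  (via Wendle)
Brook: 4.5  (via Jorvik)
Hale: 4.7  (via Marden)
Pirton: 5.6  (via Hale)
Shortest route: Wendle → Marden → Hale → Pirton = $5.6.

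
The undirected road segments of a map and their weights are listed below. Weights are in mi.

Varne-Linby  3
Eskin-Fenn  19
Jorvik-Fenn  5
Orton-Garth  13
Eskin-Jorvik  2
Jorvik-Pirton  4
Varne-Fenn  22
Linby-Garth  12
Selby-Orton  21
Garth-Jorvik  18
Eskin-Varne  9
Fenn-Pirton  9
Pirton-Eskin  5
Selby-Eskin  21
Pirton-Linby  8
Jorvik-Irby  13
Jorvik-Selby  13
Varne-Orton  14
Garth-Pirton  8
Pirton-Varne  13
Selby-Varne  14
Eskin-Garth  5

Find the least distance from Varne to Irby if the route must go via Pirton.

28 mi

Shortest Varne→Pirton: Varne → Linby → Pirton = 11
Best Pirton to Irby: Pirton → Jorvik → Irby costing 17
Total via Pirton: 11 + 17 = 28 mi.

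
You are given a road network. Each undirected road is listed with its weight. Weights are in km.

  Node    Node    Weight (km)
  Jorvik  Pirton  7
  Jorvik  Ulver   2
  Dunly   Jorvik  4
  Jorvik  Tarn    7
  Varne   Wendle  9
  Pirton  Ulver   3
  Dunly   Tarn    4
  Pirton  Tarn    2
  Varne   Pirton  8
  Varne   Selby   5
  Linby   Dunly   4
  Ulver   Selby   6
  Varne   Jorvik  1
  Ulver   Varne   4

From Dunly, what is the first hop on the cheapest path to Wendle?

Candidate routes:
Dunly - Jorvik - Ulver - Varne - Wendle: 4+2+4+9 = 19
Dunly - Jorvik - Varne - Wendle: 4+1+9 = 14
Dunly - Tarn - Jorvik - Varne - Wendle: 4+7+1+9 = 21
The minimum is 14 km via Dunly - Jorvik - Varne - Wendle.
So from Dunly the first move is to Jorvik.

Jorvik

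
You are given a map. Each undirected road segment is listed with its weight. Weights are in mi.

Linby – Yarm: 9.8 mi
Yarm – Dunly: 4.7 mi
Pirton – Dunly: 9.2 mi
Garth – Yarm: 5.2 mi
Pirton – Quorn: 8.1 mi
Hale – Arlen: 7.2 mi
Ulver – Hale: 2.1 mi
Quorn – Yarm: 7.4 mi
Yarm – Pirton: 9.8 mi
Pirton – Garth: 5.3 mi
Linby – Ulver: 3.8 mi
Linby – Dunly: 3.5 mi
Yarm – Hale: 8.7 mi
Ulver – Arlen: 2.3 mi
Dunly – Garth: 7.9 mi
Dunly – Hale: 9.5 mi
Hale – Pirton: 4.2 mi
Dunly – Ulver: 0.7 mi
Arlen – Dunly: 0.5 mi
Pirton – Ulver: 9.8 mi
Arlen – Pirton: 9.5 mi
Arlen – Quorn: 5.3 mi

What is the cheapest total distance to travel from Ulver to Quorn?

Enumerating some paths:
Ulver–Arlen–Quorn: 2.3+5.3 = 7.6
Ulver–Dunly–Yarm–Quorn: 0.7+4.7+7.4 = 12.8
Ulver–Dunly–Arlen–Quorn: 0.7+0.5+5.3 = 6.5
The minimum is 6.5 mi via Ulver–Dunly–Arlen–Quorn.

6.5 mi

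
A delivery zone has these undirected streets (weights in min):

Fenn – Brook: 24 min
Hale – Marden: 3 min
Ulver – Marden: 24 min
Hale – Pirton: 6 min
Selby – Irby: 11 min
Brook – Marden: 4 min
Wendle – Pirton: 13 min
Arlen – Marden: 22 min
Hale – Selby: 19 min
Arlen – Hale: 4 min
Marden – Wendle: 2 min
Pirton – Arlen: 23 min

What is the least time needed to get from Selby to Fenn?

Shortest distances from Selby:
Selby: 0
Irby: 11  (via Selby)
Hale: 19  (via Selby)
Marden: 22  (via Hale)
Arlen: 23  (via Hale)
Wendle: 24  (via Marden)
Pirton: 25  (via Hale)
Brook: 26  (via Marden)
Ulver: 46  (via Marden)
Fenn: 50  (via Brook)
Shortest route: Selby → Hale → Marden → Brook → Fenn = 50 min.

50 min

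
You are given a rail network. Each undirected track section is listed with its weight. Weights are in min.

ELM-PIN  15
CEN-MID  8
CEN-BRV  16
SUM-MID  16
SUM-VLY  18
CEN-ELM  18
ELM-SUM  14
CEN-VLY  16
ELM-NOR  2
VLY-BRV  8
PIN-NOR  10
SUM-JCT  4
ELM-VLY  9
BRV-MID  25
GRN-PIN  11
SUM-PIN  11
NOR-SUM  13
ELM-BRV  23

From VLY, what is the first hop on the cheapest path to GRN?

ELM

Candidate routes:
VLY–ELM–NOR–PIN–GRN: 9+2+10+11 = 32
VLY–ELM–PIN–GRN: 9+15+11 = 35
The minimum is 32 min via VLY–ELM–NOR–PIN–GRN.
So from VLY the first move is to ELM.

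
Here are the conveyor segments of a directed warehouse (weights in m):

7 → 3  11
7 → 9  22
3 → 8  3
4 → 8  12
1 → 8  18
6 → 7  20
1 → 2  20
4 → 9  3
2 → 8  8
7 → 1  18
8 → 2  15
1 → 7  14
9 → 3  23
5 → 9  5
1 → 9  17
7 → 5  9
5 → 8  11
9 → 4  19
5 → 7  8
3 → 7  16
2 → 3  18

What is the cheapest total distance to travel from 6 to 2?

Settle nodes by increasing distance from 6:
6: 0
7: 20  (via 6)
5: 29  (via 7)
3: 31  (via 7)
8: 34  (via 3)
9: 34  (via 5)
1: 38  (via 7)
2: 49  (via 8)
Shortest route: 6–7–3–8–2 = 49 m.

49 m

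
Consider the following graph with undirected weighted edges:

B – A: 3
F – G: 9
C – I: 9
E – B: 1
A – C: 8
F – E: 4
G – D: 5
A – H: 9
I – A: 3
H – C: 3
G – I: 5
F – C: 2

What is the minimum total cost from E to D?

Enumerating some paths:
E–B–A–I–G–D: 1+3+3+5+5 = 17
E–F–G–D: 4+9+5 = 18
Cheapest is E–B–A–I–G–D at 17.

17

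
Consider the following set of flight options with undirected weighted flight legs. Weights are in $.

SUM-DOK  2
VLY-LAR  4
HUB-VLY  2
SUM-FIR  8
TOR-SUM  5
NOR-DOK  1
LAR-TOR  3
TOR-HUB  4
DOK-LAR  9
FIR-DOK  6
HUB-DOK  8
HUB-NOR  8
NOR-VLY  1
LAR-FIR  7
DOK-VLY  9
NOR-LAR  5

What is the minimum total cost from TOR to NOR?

Candidate routes:
TOR → SUM → DOK → NOR: 5+2+1 = 8
TOR → LAR → VLY → NOR: 3+4+1 = 8
TOR → HUB → VLY → NOR: 4+2+1 = 7
TOR → LAR → NOR: 3+5 = 8
Cheapest is TOR → HUB → VLY → NOR at $7.

$7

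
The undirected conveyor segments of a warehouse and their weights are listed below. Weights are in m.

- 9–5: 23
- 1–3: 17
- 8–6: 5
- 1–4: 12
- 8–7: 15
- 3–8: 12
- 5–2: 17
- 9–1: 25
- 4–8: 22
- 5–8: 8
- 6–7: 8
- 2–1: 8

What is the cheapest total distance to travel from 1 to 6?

34 m

Settle nodes by increasing distance from 1:
1: 0
2: 8  (via 1)
4: 12  (via 1)
3: 17  (via 1)
5: 25  (via 2)
9: 25  (via 1)
8: 29  (via 3)
6: 34  (via 8)
Shortest route: 1 → 3 → 8 → 6 = 34 m.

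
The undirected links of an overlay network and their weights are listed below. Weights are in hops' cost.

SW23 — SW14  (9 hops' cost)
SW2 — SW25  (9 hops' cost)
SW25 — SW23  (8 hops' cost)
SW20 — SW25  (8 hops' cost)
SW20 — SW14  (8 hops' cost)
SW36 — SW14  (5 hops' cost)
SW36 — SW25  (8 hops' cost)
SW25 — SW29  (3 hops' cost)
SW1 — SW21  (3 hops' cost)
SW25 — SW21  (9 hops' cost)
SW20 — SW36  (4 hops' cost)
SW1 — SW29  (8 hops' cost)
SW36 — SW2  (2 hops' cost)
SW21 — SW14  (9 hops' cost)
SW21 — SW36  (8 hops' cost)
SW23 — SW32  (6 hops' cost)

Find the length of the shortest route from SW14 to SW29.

Shortest distances from SW14:
SW14: 0
SW36: 5  (via SW14)
SW2: 7  (via SW36)
SW20: 8  (via SW14)
SW21: 9  (via SW14)
SW23: 9  (via SW14)
SW1: 12  (via SW21)
SW25: 13  (via SW36)
SW32: 15  (via SW23)
SW29: 16  (via SW25)
Shortest route: SW14–SW36–SW25–SW29 = 16 hops' cost.

16 hops' cost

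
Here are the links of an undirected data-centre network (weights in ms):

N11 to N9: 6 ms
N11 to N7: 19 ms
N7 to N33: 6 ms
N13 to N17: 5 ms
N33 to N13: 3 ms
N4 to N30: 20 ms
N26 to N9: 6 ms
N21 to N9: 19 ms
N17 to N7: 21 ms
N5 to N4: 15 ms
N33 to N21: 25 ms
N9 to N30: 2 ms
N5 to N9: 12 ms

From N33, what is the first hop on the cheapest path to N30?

N7

Compare a few routes:
N33–N7–N11–N9–N5–N4–N30: 6+19+6+12+15+20 = 78
N33–N21–N9–N30: 25+19+2 = 46
N33–N7–N11–N9–N30: 6+19+6+2 = 33
N33–N13–N17–N7–N11–N9–N30: 3+5+21+19+6+2 = 56
Cheapest is N33–N7–N11–N9–N30 at 33 ms.
So from N33 the first move is to N7.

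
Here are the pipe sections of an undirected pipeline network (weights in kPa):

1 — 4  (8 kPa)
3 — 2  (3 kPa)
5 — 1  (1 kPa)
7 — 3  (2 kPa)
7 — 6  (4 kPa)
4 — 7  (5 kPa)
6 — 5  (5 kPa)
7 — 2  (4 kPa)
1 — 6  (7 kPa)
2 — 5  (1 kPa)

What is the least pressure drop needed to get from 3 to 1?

5 kPa

Candidate routes:
3–2–5–1: 3+1+1 = 5
3–7–2–5–1: 2+4+1+1 = 8
3–7–6–5–1: 2+4+5+1 = 12
The minimum is 5 kPa via 3–2–5–1.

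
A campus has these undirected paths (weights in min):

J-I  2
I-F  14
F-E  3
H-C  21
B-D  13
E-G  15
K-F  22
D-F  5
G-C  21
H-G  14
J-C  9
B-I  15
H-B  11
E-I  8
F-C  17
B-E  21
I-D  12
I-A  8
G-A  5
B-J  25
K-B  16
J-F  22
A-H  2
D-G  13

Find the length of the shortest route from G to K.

34 min

Settle nodes by increasing distance from G:
G: 0
A: 5  (via G)
H: 7  (via A)
D: 13  (via G)
I: 13  (via A)
E: 15  (via G)
J: 15  (via I)
B: 18  (via H)
F: 18  (via D)
C: 21  (via G)
K: 34  (via B)
Shortest route: G–A–H–B–K = 34 min.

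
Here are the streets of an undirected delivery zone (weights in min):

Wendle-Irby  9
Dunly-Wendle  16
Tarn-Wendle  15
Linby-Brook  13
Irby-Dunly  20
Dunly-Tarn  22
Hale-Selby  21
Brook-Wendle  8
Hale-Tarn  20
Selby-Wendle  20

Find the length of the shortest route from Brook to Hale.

Compare a few routes:
Brook - Wendle - Selby - Hale: 8+20+21 = 49
Brook - Wendle - Tarn - Hale: 8+15+20 = 43
The minimum is 43 min via Brook - Wendle - Tarn - Hale.

43 min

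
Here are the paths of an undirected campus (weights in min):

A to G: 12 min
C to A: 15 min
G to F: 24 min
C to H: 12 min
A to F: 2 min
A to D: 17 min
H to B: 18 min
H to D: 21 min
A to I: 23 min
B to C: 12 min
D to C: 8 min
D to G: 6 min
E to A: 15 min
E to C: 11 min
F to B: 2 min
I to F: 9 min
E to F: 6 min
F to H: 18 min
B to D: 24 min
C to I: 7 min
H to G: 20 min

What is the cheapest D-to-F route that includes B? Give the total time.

22 min

Best D to B: D → C → B costing 20
Shortest B→F: B → F = 2
Total via B: 20 + 2 = 22 min.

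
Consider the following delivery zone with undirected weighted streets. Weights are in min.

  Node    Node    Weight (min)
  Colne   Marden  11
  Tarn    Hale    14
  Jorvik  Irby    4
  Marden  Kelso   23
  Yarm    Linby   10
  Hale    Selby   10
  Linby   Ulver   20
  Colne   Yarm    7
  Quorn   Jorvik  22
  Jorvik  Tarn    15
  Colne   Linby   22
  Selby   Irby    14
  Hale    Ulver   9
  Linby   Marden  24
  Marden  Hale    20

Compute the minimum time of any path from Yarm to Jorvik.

Running Dijkstra from Yarm:
Yarm: 0
Colne: 7  (via Yarm)
Linby: 10  (via Yarm)
Marden: 18  (via Colne)
Ulver: 30  (via Linby)
Hale: 38  (via Marden)
Kelso: 41  (via Marden)
Selby: 48  (via Hale)
Tarn: 52  (via Hale)
Irby: 62  (via Selby)
Jorvik: 66  (via Irby)
Shortest route: Yarm → Colne → Marden → Hale → Selby → Irby → Jorvik = 66 min.

66 min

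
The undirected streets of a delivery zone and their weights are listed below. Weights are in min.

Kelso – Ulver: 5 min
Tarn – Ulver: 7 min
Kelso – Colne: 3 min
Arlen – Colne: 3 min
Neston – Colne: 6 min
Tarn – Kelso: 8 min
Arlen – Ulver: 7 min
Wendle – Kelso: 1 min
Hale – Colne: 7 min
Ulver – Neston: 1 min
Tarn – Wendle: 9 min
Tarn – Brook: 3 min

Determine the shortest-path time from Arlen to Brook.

Compare a few routes:
Arlen → Colne → Kelso → Ulver → Tarn → Brook: 3+3+5+7+3 = 21
Arlen → Colne → Kelso → Wendle → Tarn → Brook: 3+3+1+9+3 = 19
Arlen → Colne → Kelso → Tarn → Brook: 3+3+8+3 = 17
Arlen → Colne → Neston → Ulver → Tarn → Brook: 3+6+1+7+3 = 20
Cheapest is Arlen → Colne → Kelso → Tarn → Brook at 17 min.

17 min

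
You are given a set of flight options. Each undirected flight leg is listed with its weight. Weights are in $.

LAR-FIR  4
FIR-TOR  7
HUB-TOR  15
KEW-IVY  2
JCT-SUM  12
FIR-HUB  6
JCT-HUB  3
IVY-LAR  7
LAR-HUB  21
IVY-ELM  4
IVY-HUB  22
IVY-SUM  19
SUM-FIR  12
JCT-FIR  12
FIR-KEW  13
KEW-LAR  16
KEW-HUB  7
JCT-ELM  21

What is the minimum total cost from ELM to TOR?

Candidate routes:
ELM - IVY - KEW - FIR - TOR: 4+2+13+7 = 26
ELM - IVY - KEW - HUB - TOR: 4+2+7+15 = 28
ELM - IVY - KEW - HUB - FIR - TOR: 4+2+7+6+7 = 26
ELM - IVY - LAR - FIR - TOR: 4+7+4+7 = 22
The minimum is $22 via ELM - IVY - LAR - FIR - TOR.

$22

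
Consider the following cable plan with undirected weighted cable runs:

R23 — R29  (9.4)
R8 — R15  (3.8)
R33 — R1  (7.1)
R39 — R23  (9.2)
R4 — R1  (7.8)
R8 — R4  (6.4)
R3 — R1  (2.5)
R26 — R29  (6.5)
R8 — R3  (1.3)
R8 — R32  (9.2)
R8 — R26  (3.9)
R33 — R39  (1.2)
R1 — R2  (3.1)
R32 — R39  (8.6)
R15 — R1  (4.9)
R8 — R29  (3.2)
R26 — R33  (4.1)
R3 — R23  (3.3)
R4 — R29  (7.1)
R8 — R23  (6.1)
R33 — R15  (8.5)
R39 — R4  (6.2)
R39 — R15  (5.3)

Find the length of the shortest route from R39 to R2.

11.4

Compare a few routes:
R39 → R15 → R1 → R2: 5.3+4.9+3.1 = 13.3
R39 → R33 → R1 → R2: 1.2+7.1+3.1 = 11.4
The minimum is 11.4 via R39 → R33 → R1 → R2.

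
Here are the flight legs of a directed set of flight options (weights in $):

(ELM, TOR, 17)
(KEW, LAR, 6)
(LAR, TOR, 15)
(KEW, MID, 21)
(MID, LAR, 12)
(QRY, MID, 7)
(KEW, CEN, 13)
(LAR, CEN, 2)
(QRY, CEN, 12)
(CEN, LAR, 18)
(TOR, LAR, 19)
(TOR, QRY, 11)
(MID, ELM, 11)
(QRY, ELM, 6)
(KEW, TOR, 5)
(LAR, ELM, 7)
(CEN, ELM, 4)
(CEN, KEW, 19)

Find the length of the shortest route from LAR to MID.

Candidate routes:
LAR - TOR - QRY - MID: 15+11+7 = 33
LAR - CEN - ELM - TOR - QRY - MID: 2+4+17+11+7 = 41
Cheapest is LAR - TOR - QRY - MID at $33.

$33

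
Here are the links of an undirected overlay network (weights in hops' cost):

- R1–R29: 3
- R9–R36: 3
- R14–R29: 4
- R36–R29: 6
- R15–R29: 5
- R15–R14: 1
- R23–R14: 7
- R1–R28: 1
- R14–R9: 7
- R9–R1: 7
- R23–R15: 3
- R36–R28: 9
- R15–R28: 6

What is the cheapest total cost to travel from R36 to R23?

Settle nodes by increasing distance from R36:
R36: 0
R9: 3  (via R36)
R29: 6  (via R36)
R28: 9  (via R36)
R1: 9  (via R29)
R14: 10  (via R9)
R15: 11  (via R29)
R23: 14  (via R15)
Shortest route: R36–R29–R15–R23 = 14 hops' cost.

14 hops' cost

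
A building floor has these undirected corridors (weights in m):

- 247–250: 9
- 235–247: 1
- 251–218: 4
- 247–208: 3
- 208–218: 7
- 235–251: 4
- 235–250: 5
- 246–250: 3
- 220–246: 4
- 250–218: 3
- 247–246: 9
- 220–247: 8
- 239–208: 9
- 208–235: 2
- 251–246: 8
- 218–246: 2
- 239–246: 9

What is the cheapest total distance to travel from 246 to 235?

8 m

Candidate routes:
246–218–250–235: 2+3+5 = 10
246–250–235: 3+5 = 8
246–247–235: 9+1 = 10
246–218–251–235: 2+4+4 = 10
Cheapest is 246–250–235 at 8 m.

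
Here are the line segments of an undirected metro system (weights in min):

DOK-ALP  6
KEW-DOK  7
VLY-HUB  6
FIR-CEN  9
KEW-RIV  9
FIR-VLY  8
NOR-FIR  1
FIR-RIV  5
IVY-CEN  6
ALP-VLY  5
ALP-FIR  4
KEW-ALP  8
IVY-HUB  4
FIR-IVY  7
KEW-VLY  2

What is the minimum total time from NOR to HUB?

12 min

Shortest distances from NOR:
NOR: 0
FIR: 1  (via NOR)
ALP: 5  (via FIR)
RIV: 6  (via FIR)
IVY: 8  (via FIR)
VLY: 9  (via FIR)
CEN: 10  (via FIR)
KEW: 11  (via VLY)
DOK: 11  (via ALP)
HUB: 12  (via IVY)
Shortest route: NOR–FIR–IVY–HUB = 12 min.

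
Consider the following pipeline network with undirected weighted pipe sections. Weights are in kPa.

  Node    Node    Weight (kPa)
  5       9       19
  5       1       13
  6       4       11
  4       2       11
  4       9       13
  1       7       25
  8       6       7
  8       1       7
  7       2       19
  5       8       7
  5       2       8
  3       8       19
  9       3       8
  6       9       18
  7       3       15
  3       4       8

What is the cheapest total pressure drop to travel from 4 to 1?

Shortest distances from 4:
4: 0
3: 8  (via 4)
2: 11  (via 4)
6: 11  (via 4)
9: 13  (via 4)
8: 18  (via 6)
5: 19  (via 2)
7: 23  (via 3)
1: 25  (via 8)
Shortest route: 4–6–8–1 = 25 kPa.

25 kPa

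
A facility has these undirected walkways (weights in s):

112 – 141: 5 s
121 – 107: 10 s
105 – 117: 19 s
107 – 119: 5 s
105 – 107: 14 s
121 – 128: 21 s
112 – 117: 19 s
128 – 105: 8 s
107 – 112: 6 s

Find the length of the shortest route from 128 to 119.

27 s

Running Dijkstra from 128:
128: 0
105: 8  (via 128)
121: 21  (via 128)
107: 22  (via 105)
117: 27  (via 105)
119: 27  (via 107)
Shortest route: 128–105–107–119 = 27 s.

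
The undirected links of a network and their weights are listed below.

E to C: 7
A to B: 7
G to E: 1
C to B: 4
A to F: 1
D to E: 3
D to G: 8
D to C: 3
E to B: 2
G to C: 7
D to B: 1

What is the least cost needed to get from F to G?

11

Running Dijkstra from F:
F: 0
A: 1  (via F)
B: 8  (via A)
D: 9  (via B)
E: 10  (via B)
G: 11  (via E)
Shortest route: F–A–B–E–G = 11.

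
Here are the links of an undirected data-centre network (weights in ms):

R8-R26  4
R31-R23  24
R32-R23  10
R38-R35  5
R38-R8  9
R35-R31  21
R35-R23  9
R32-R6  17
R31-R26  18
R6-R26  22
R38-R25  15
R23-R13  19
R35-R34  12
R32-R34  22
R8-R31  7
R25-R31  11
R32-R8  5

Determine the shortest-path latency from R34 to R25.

Enumerating some paths:
R34 - R35 - R31 - R25: 12+21+11 = 44
R34 - R35 - R38 - R8 - R31 - R25: 12+5+9+7+11 = 44
R34 - R35 - R38 - R25: 12+5+15 = 32
The minimum is 32 ms via R34 - R35 - R38 - R25.

32 ms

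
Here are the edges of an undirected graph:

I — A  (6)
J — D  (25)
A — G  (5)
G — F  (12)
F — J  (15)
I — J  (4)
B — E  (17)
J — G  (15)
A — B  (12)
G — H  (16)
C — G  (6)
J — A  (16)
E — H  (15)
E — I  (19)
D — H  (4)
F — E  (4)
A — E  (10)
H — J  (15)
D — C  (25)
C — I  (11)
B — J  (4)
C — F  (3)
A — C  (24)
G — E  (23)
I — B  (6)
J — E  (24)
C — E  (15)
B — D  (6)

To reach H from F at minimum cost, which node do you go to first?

Candidate routes:
F–C–G–H: 3+6+16 = 25
F–J–B–D–H: 15+4+6+4 = 29
F–G–H: 12+16 = 28
F–E–H: 4+15 = 19
Cheapest is F–E–H at 19.
So from F the first move is to E.

E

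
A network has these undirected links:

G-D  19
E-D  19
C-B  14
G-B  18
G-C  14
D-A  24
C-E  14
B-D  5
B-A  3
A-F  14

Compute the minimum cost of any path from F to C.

Settle nodes by increasing distance from F:
F: 0
A: 14  (via F)
B: 17  (via A)
D: 22  (via B)
C: 31  (via B)
Shortest route: F–A–B–C = 31.

31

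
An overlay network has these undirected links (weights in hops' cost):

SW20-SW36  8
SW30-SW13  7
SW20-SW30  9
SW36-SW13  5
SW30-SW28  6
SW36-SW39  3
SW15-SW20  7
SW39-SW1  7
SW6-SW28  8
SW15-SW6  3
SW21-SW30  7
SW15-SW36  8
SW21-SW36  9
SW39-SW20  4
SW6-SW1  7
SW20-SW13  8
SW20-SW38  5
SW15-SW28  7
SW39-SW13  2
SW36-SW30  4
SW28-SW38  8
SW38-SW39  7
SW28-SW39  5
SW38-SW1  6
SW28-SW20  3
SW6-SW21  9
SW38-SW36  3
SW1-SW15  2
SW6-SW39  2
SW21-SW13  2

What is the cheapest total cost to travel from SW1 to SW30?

Settle nodes by increasing distance from SW1:
SW1: 0
SW15: 2  (via SW1)
SW6: 5  (via SW15)
SW38: 6  (via SW1)
SW39: 7  (via SW1)
SW36: 9  (via SW38)
SW20: 9  (via SW15)
SW28: 9  (via SW15)
SW13: 9  (via SW39)
SW21: 11  (via SW13)
SW30: 13  (via SW36)
Shortest route: SW1 → SW38 → SW36 → SW30 = 13 hops' cost.

13 hops' cost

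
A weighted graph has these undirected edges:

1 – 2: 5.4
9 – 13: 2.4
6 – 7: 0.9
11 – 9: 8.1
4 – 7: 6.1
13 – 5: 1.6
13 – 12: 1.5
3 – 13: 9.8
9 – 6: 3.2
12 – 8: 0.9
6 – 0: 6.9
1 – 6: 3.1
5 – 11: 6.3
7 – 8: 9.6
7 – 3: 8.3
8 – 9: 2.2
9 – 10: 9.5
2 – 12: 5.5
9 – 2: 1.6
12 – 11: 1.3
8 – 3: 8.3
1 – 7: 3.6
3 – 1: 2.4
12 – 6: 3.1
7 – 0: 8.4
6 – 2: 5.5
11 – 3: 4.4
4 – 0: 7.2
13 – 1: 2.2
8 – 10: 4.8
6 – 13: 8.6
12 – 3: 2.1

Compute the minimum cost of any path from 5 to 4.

13.2

Settle nodes by increasing distance from 5:
5: 0
13: 1.6  (via 5)
12: 3.1  (via 13)
1: 3.8  (via 13)
8: 4  (via 12)
9: 4  (via 13)
11: 4.4  (via 12)
3: 5.2  (via 12)
2: 5.6  (via 9)
6: 6.2  (via 12)
7: 7.1  (via 6)
10: 8.8  (via 8)
0: 13.1  (via 6)
4: 13.2  (via 7)
Shortest route: 5–13–12–6–7–4 = 13.2.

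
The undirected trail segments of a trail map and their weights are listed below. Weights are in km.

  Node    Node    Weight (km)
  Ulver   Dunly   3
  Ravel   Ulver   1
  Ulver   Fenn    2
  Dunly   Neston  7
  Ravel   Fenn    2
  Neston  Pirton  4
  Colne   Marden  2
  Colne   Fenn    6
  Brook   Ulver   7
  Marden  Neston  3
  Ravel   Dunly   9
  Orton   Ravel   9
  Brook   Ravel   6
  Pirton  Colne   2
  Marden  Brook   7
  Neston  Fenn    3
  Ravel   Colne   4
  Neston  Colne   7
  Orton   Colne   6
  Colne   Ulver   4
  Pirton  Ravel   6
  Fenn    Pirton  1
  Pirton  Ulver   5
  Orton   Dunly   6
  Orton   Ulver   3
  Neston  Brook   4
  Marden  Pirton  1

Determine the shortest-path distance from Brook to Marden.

Settle nodes by increasing distance from Brook:
Brook: 0
Neston: 4  (via Brook)
Ravel: 6  (via Brook)
Fenn: 7  (via Neston)
Marden: 7  (via Brook)
Shortest route: Brook → Marden = 7 km.

7 km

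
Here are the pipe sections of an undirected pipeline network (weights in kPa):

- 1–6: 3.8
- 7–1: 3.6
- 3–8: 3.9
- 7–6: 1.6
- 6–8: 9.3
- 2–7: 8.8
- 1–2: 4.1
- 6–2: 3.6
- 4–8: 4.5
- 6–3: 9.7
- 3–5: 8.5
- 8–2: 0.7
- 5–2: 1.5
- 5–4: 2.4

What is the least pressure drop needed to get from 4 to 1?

8 kPa

Settle nodes by increasing distance from 4:
4: 0
5: 2.4  (via 4)
2: 3.9  (via 5)
8: 4.5  (via 4)
6: 7.5  (via 2)
1: 8  (via 2)
Shortest route: 4–5–2–1 = 8 kPa.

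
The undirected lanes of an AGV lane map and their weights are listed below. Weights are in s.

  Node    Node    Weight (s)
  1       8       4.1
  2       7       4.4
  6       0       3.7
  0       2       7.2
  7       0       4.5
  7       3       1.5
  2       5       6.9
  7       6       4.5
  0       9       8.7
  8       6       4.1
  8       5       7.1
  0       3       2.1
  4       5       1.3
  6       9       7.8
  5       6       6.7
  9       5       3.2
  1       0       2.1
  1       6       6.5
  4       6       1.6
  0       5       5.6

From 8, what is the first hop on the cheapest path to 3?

1

Candidate routes:
8 → 6 → 7 → 3: 4.1+4.5+1.5 = 10.1
8 → 1 → 0 → 3: 4.1+2.1+2.1 = 8.3
8 → 6 → 0 → 3: 4.1+3.7+2.1 = 9.9
The minimum is 8.3 s via 8 → 1 → 0 → 3.
So from 8 the first move is to 1.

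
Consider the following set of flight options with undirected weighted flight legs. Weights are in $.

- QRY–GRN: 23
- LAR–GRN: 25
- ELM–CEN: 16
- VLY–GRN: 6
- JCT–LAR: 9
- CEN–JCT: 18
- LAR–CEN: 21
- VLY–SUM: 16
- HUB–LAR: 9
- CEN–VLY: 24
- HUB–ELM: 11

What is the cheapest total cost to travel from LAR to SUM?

Settle nodes by increasing distance from LAR:
LAR: 0
HUB: 9  (via LAR)
JCT: 9  (via LAR)
ELM: 20  (via HUB)
CEN: 21  (via LAR)
GRN: 25  (via LAR)
VLY: 31  (via GRN)
SUM: 47  (via VLY)
Shortest route: LAR → GRN → VLY → SUM = $47.

$47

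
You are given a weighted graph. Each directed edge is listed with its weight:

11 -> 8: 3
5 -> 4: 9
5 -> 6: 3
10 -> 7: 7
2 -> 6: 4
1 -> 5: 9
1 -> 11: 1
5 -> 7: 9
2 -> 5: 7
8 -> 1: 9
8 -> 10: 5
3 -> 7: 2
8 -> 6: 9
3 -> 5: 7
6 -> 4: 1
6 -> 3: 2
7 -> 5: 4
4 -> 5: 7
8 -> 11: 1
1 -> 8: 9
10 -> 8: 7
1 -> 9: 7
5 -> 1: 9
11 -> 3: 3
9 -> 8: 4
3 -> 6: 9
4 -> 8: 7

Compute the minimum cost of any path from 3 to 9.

Enumerating some paths:
3 - 5 - 1 - 9: 7+9+7 = 23
3 - 7 - 5 - 1 - 9: 2+4+9+7 = 22
Cheapest is 3 - 7 - 5 - 1 - 9 at 22.

22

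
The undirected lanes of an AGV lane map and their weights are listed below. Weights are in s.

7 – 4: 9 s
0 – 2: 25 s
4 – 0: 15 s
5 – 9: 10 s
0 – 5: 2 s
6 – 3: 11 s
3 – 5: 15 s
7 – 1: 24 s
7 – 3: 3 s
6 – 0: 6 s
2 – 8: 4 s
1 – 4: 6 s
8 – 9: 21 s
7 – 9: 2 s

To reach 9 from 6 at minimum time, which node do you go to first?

Enumerating some paths:
6 → 0 → 4 → 7 → 9: 6+15+9+2 = 32
6 → 3 → 7 → 9: 11+3+2 = 16
6 → 0 → 5 → 3 → 7 → 9: 6+2+15+3+2 = 28
6 → 0 → 5 → 9: 6+2+10 = 18
Cheapest is 6 → 3 → 7 → 9 at 16 s.
So from 6 the first move is to 3.

3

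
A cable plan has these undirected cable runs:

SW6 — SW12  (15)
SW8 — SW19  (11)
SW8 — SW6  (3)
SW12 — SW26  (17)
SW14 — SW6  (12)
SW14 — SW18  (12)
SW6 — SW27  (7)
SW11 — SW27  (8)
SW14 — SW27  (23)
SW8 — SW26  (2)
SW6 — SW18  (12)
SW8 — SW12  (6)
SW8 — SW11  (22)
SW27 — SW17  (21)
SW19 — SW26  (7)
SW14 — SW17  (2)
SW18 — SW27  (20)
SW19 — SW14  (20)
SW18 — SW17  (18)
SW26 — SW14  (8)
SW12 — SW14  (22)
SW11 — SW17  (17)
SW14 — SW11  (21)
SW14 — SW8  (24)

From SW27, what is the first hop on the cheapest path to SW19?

Candidate routes:
SW27 - SW6 - SW8 - SW26 - SW19: 7+3+2+7 = 19
SW27 - SW6 - SW8 - SW19: 7+3+11 = 21
Cheapest is SW27 - SW6 - SW8 - SW26 - SW19 at 19.
So from SW27 the first move is to SW6.

SW6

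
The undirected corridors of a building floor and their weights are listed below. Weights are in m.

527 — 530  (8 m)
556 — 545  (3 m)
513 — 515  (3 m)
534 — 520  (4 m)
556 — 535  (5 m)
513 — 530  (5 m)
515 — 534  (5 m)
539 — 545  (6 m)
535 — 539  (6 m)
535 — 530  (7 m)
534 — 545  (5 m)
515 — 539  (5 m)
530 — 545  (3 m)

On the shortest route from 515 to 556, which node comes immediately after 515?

Compare a few routes:
515–539–545–556: 5+6+3 = 14
515–534–545–556: 5+5+3 = 13
515–539–535–556: 5+6+5 = 16
515–513–530–545–556: 3+5+3+3 = 14
The minimum is 13 m via 515–534–545–556.
So from 515 the first move is to 534.

534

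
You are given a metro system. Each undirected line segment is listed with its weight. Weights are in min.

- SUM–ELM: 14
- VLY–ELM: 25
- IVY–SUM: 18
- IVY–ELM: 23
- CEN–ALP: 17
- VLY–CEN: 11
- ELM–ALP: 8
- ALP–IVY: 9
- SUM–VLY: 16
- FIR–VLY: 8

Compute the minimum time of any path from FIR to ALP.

36 min

Running Dijkstra from FIR:
FIR: 0
VLY: 8  (via FIR)
CEN: 19  (via VLY)
SUM: 24  (via VLY)
ELM: 33  (via VLY)
ALP: 36  (via CEN)
Shortest route: FIR → VLY → CEN → ALP = 36 min.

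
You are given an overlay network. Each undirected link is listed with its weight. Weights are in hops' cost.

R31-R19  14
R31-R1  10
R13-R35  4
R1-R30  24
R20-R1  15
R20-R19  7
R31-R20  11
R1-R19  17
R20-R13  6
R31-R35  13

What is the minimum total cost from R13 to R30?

Shortest distances from R13:
R13: 0
R35: 4  (via R13)
R20: 6  (via R13)
R19: 13  (via R20)
R31: 17  (via R35)
R1: 21  (via R20)
R30: 45  (via R1)
Shortest route: R13–R20–R1–R30 = 45 hops' cost.

45 hops' cost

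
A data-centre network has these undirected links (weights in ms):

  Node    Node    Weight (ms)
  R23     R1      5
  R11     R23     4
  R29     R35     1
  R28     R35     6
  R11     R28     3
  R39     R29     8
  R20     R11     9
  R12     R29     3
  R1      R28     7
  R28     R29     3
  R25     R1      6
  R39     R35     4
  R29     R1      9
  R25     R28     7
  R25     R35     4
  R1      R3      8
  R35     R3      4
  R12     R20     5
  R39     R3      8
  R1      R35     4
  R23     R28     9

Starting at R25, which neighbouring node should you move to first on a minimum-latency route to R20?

Enumerating some paths:
R25 → R28 → R29 → R12 → R20: 7+3+3+5 = 18
R25 → R28 → R11 → R20: 7+3+9 = 19
R25 → R35 → R29 → R12 → R20: 4+1+3+5 = 13
R25 → R1 → R35 → R29 → R12 → R20: 6+4+1+3+5 = 19
Cheapest is R25 → R35 → R29 → R12 → R20 at 13 ms.
So from R25 the first move is to R35.

R35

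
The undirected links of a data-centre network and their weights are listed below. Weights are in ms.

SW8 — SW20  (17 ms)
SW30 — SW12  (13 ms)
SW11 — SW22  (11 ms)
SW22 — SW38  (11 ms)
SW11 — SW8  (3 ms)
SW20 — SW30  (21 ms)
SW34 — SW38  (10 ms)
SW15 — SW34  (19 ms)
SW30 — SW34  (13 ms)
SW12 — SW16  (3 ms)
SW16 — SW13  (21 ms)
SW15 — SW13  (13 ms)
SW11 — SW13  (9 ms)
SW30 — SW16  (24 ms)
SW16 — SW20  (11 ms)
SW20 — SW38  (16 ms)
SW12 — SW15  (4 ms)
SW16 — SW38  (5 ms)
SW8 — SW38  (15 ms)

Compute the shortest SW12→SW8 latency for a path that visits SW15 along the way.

Best SW12 to SW15: SW12–SW15 costing 4
Shortest SW15→SW8: SW15–SW13–SW11–SW8 = 25
Total via SW15: 4 + 25 = 29 ms.

29 ms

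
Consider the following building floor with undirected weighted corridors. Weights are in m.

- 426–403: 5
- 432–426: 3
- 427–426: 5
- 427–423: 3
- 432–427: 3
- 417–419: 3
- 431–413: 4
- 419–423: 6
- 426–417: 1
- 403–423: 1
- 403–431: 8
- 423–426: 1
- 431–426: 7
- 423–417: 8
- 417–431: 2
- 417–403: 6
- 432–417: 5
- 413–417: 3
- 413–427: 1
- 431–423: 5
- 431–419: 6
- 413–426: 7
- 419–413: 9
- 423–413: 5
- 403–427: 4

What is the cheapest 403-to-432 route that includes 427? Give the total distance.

7 m

Best 403 to 427: 403–427 costing 4
Shortest 427→432: 427–432 = 3
Total via 427: 4 + 3 = 7 m.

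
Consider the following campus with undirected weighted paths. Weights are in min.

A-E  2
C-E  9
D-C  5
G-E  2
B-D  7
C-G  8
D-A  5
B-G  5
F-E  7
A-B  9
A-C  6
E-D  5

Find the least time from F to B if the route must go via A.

18 min

Shortest F→A: F–E–A = 9
Best A to B: A–B costing 9
Total via A: 9 + 9 = 18 min.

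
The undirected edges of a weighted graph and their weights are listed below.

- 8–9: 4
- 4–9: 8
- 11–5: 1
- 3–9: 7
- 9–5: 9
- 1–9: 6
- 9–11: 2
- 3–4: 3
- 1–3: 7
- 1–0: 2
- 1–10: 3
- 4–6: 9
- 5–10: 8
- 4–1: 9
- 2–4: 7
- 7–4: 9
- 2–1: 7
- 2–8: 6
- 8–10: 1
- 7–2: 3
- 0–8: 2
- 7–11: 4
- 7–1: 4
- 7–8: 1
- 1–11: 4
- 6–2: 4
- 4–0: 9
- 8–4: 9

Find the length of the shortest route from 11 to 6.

11

Settle nodes by increasing distance from 11:
11: 0
5: 1  (via 11)
9: 2  (via 11)
1: 4  (via 11)
7: 4  (via 11)
8: 5  (via 7)
0: 6  (via 1)
10: 6  (via 8)
2: 7  (via 7)
3: 9  (via 9)
4: 10  (via 9)
6: 11  (via 2)
Shortest route: 11–7–2–6 = 11.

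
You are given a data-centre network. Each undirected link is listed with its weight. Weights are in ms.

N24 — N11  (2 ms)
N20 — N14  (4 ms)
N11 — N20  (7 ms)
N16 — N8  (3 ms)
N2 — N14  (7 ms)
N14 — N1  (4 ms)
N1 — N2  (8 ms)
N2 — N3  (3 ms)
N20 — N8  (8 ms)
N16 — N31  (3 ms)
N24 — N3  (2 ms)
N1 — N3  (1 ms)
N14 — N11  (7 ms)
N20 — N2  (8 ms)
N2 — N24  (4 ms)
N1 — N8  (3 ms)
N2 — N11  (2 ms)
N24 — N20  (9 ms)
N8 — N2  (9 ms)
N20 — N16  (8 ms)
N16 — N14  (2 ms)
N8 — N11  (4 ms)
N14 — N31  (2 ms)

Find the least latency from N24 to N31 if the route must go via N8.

12 ms

Shortest N24→N8: N24–N11–N8 = 6
Best N8 to N31: N8–N16–N31 costing 6
Total via N8: 6 + 6 = 12 ms.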